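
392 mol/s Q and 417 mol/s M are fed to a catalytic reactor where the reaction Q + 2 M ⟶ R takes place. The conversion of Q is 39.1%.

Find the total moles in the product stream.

502 mol/s

Q reacted = 0.391 × 392 = 153.3 mol/s; ν_Q = −1, so ξ = 153.3/1 = 153.3 mol/s.
Outlet amounts (n = n₀ + ν ξ):
  Q: 392 − 1(153.3) = 238.7
  M: 417 − 2(153.3) = 110.5
  R: 0 + 1(153.3) = 153.3
Total out = 238.7 + 110.5 + 153.3 = 502.5 mol/s.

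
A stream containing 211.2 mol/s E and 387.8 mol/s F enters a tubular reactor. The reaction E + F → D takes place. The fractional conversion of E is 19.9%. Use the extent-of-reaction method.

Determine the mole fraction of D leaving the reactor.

0.0755

E reacted = 0.199 × 211.2 = 42.03 mol/s; ν_E = −1, so ξ = 42.03/1 = 42.03 mol/s.
Outlet amounts (n = n₀ + ν ξ):
  E: 211.2 − 1(42.03) = 169.2
  F: 387.8 − 1(42.03) = 345.8
  D: 0 + 1(42.03) = 42.03
Total out = 557 mol/s; y_D = 42.03 / 557 = 0.07546.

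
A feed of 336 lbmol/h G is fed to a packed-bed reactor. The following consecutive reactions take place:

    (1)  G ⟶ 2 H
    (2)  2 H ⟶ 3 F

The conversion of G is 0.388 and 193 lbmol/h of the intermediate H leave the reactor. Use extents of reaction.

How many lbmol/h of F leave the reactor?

102 lbmol/h

Conversion of G: G consumed = 1ξ₁ = 0.388 × 336 → ξ₁ = 130.4 lbmol/h.
H balance: n_H = 0 + 2ξ₁ − 2ξ₂ = 193 → ξ₂ = (2·130.4 − 193)/2 = 33.87 lbmol/h.
Outlet amounts (n = n₀ + Σ ν·ξ):
  G: 336 − 1(130.4) = 205.6
  H: 0 + 2(130.4) − 2(33.87) = 193
  F: 0 + 3(33.87) = 101.6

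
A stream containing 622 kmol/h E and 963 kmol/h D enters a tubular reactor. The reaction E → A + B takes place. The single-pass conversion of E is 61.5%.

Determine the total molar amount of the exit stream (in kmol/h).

E reacted = 0.615 × 622 = 382.5 kmol/h; ν_E = −1, so ξ = 382.5/1 = 382.5 kmol/h.
Outlet amounts (n = n₀ + ν ξ):
  E: 622 − 1(382.5) = 239.5
  A: 0 + 1(382.5) = 382.5
  B: 0 + 1(382.5) = 382.5
  D: 963 (inert)
Total out = 239.5 + 382.5 + 382.5 + 963 = 1968 kmol/h.

1970 kmol/h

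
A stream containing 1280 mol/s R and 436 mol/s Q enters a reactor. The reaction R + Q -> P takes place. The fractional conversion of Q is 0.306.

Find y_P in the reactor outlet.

Q reacted = 0.306 × 436 = 133.4 mol/s; ν_Q = −1, so ξ = 133.4/1 = 133.4 mol/s.
Outlet amounts (n = n₀ + ν ξ):
  R: 1280 − 1(133.4) = 1147
  Q: 436 − 1(133.4) = 302.6
  P: 0 + 1(133.4) = 133.4
Total out = 1583 mol/s; y_P = 133.4 / 1583 = 0.0843.

0.0843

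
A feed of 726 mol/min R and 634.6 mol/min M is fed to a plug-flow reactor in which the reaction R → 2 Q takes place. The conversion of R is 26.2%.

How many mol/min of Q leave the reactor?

R reacted = 0.262 × 726 = 190.2 mol/min; ν_R = −1, so ξ = 190.2/1 = 190.2 mol/min.
Outlet amounts (n = n₀ + ν ξ):
  R: 726 − 1(190.2) = 535.8
  Q: 0 + 2(190.2) = 380.4
  M: 634.6 (inert)

380 mol/min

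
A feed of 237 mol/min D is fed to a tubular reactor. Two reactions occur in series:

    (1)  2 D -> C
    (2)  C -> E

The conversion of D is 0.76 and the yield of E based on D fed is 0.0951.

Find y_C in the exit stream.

Conversion of D: D consumed = 2ξ₁ = 0.76 × 237 → ξ₁ = 90.06 mol/min.
Yield of E: 1ξ₂ / 237 = 0.0951 → ξ₂ = 22.54 mol/min.
Outlet amounts (n = n₀ + Σ ν·ξ):
  D: 237 − 2(90.06) = 56.88
  C: 0 + 1(90.06) − 1(22.54) = 67.52
  E: 0 + 1(22.54) = 22.54
Total out = 146.9 mol/min; y_C = 67.52 / 146.9 = 0.4595.

0.46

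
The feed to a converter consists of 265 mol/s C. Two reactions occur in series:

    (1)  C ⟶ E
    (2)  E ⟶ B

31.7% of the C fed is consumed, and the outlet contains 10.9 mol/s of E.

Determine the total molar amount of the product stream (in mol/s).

265 mol/s

Conversion of C: C consumed = 1ξ₁ = 0.317 × 265 → ξ₁ = 84 mol/s.
E balance: n_E = 0 + 1ξ₁ − 1ξ₂ = 10.9 → ξ₂ = (1·84 − 10.9)/1 = 73.1 mol/s.
Outlet amounts (n = n₀ + Σ ν·ξ):
  C: 265 − 1(84) = 181
  E: 0 + 1(84) − 1(73.1) = 10.9
  B: 0 + 1(73.1) = 73.1
Total out = 181 + 10.9 + 73.1 = 265 mol/s.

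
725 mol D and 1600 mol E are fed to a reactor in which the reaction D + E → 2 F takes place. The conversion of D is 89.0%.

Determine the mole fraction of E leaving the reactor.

D reacted = 0.89 × 725 = 645.2 mol; ν_D = −1, so ξ = 645.2/1 = 645.2 mol.
Outlet amounts (n = n₀ + ν ξ):
  D: 725 − 1(645.2) = 79.75
  E: 1600 − 1(645.2) = 954.8
  F: 0 + 2(645.2) = 1290
Total out = 2325 mol; y_E = 954.8 / 2325 = 0.4106.

0.411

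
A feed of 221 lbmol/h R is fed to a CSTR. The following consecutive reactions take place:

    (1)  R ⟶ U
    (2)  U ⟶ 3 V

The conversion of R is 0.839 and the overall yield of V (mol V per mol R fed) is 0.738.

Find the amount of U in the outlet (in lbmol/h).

131 lbmol/h

Conversion of R: R consumed = 1ξ₁ = 0.839 × 221 → ξ₁ = 185.4 lbmol/h.
Yield of V: 3ξ₂ / 221 = 0.738 → ξ₂ = 54.37 lbmol/h.
Outlet amounts (n = n₀ + Σ ν·ξ):
  R: 221 − 1(185.4) = 35.58
  U: 0 + 1(185.4) − 1(54.37) = 131.1
  V: 0 + 3(54.37) = 163.1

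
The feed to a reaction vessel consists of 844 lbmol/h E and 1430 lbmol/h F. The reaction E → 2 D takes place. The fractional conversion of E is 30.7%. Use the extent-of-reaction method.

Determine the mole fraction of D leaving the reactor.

0.205

E reacted = 0.307 × 844 = 259.1 lbmol/h; ν_E = −1, so ξ = 259.1/1 = 259.1 lbmol/h.
Outlet amounts (n = n₀ + ν ξ):
  E: 844 − 1(259.1) = 584.9
  D: 0 + 2(259.1) = 518.2
  F: 1430 (inert)
Total out = 2533 lbmol/h; y_D = 518.2 / 2533 = 0.2046.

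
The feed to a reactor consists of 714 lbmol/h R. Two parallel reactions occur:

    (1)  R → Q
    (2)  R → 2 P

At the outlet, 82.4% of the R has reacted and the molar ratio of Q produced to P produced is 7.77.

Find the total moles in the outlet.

Conversion of R: R consumed = 0.824 × 714 = 588.3 lbmol/h = 1ξ₁ + 1ξ₂.
Selectivity: 1ξ₁ / (2ξ₂) = 7.77 → ξ₁ = 15.54 ξ₂.
Substitute: (1·15.54 + 1) ξ₂ = 588.3 → ξ₂ = 35.57 lbmol/h, ξ₁ = 552.8 lbmol/h.
Outlet amounts (n = n₀ + Σ ν·ξ):
  R: 714 − 1(552.8) − 1(35.57) = 125.7
  Q: 0 + 1(552.8) = 552.8
  P: 0 + 2(35.57) = 71.14
Total out = 125.7 + 552.8 + 71.14 = 749.6 lbmol/h.

750 lbmol/h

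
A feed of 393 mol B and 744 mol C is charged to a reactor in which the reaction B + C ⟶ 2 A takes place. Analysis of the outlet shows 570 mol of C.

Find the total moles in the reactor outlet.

For C: n = n₀ − 1ξ → 570 = 744 − 1ξ, giving ξ = 174 mol.
Outlet amounts (n = n₀ + ν ξ):
  B: 393 − 1(174) = 219
  C: 744 − 1(174) = 570
  A: 0 + 2(174) = 348
Total out = 219 + 570 + 348 = 1137 mol.

1140 mol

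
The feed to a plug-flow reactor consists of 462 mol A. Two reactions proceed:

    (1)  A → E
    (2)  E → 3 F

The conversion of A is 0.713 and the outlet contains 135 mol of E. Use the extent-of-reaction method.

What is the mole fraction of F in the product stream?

0.685

Conversion of A: A consumed = 1ξ₁ = 0.713 × 462 → ξ₁ = 329.4 mol.
E balance: n_E = 0 + 1ξ₁ − 1ξ₂ = 135 → ξ₂ = (1·329.4 − 135)/1 = 194.4 mol.
Outlet amounts (n = n₀ + Σ ν·ξ):
  A: 462 − 1(329.4) = 132.6
  E: 0 + 1(329.4) − 1(194.4) = 135
  F: 0 + 3(194.4) = 583.2
Total out = 850.8 mol; y_F = 583.2 / 850.8 = 0.6855.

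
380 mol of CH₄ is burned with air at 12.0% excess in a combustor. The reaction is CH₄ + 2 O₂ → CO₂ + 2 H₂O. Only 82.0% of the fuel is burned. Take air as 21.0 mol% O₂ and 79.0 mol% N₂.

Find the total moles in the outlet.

4430 mol

Stoichiometric O₂ = 2 × 380 = 760 mol; O₂ fed = 760 × 1.120 = 851.2 mol.
N₂ fed = 851.2 × 79/21 = 3202 mol.
Fuel reacted = 0.82 × 380 → ξ = 311.6 mol.
Outlet (n = n₀ + ν ξ):
  CH₄: 380 − 1(311.6) = 68.4
  O₂: 851.2 − 2(311.6) = 228
  N₂: 3202 (inert)
  CO₂: 0 + 1(311.6) = 311.6
  H₂O: 0 + 2(311.6) = 623.2
Total out = 68.4 + 228 + 3202 + 311.6 + 623.2 = 4433 mol.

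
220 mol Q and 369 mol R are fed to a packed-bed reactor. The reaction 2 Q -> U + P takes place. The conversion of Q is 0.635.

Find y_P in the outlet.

Q reacted = 0.635 × 220 = 139.7 mol; ν_Q = −2, so ξ = 139.7/2 = 69.85 mol.
Outlet amounts (n = n₀ + ν ξ):
  Q: 220 − 2(69.85) = 80.3
  U: 0 + 1(69.85) = 69.85
  P: 0 + 1(69.85) = 69.85
  R: 369 (inert)
Total out = 589 mol; y_P = 69.85 / 589 = 0.1186.

0.119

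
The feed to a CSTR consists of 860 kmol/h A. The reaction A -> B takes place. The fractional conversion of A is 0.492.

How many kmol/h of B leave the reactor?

423 kmol/h

A reacted = 0.492 × 860 = 423.1 kmol/h; ν_A = −1, so ξ = 423.1/1 = 423.1 kmol/h.
Outlet amounts (n = n₀ + ν ξ):
  A: 860 − 1(423.1) = 436.9
  B: 0 + 1(423.1) = 423.1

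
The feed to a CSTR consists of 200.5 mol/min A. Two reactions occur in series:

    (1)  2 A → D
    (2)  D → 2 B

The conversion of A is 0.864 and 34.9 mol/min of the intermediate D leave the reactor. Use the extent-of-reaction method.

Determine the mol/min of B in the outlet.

103 mol/min

Conversion of A: A consumed = 2ξ₁ = 0.864 × 200.5 → ξ₁ = 86.62 mol/min.
D balance: n_D = 0 + 1ξ₁ − 1ξ₂ = 34.9 → ξ₂ = (1·86.62 − 34.9)/1 = 51.72 mol/min.
Outlet amounts (n = n₀ + Σ ν·ξ):
  A: 200.5 − 2(86.62) = 27.27
  D: 0 + 1(86.62) − 1(51.72) = 34.9
  B: 0 + 2(51.72) = 103.4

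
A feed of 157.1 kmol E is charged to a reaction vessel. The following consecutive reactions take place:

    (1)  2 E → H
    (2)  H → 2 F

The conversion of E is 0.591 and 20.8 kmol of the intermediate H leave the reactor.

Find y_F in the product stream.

0.376

Conversion of E: E consumed = 2ξ₁ = 0.591 × 157.1 → ξ₁ = 46.42 kmol.
H balance: n_H = 0 + 1ξ₁ − 1ξ₂ = 20.8 → ξ₂ = (1·46.42 − 20.8)/1 = 25.62 kmol.
Outlet amounts (n = n₀ + Σ ν·ξ):
  E: 157.1 − 2(46.42) = 64.25
  H: 0 + 1(46.42) − 1(25.62) = 20.8
  F: 0 + 2(25.62) = 51.25
Total out = 136.3 kmol; y_F = 51.25 / 136.3 = 0.376.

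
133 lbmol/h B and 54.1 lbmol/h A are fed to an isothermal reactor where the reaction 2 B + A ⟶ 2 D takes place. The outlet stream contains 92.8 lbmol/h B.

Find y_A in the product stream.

0.204

For B: n = n₀ − 2ξ → 92.8 = 133 − 2ξ, giving ξ = 20.1 lbmol/h.
Outlet amounts (n = n₀ + ν ξ):
  B: 133 − 2(20.1) = 92.8
  A: 54.1 − 1(20.1) = 34
  D: 0 + 2(20.1) = 40.2
Total out = 167 lbmol/h; y_A = 34 / 167 = 0.2036.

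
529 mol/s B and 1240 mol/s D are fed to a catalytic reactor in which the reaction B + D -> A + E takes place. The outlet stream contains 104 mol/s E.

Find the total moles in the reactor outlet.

1770 mol/s

For E: n = n₀ + 1ξ → 104 = 0 + 1ξ, giving ξ = 104 mol/s.
Outlet amounts (n = n₀ + ν ξ):
  B: 529 − 1(104) = 425
  D: 1240 − 1(104) = 1136
  A: 0 + 1(104) = 104
  E: 0 + 1(104) = 104
Total out = 425 + 1136 + 104 + 104 = 1769 mol/s.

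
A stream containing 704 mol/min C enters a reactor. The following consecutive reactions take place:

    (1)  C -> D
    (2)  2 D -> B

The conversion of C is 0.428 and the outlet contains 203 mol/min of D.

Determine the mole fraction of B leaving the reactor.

0.0751

Conversion of C: C consumed = 1ξ₁ = 0.428 × 704 → ξ₁ = 301.3 mol/min.
D balance: n_D = 0 + 1ξ₁ − 2ξ₂ = 203 → ξ₂ = (1·301.3 − 203)/2 = 49.16 mol/min.
Outlet amounts (n = n₀ + Σ ν·ξ):
  C: 704 − 1(301.3) = 402.7
  D: 0 + 1(301.3) − 2(49.16) = 203
  B: 0 + 1(49.16) = 49.16
Total out = 654.8 mol/min; y_B = 49.16 / 654.8 = 0.07507.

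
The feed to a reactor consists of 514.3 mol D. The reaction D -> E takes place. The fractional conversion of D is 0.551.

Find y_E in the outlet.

0.551

D reacted = 0.551 × 514.3 = 283.4 mol; ν_D = −1, so ξ = 283.4/1 = 283.4 mol.
Outlet amounts (n = n₀ + ν ξ):
  D: 514.3 − 1(283.4) = 230.9
  E: 0 + 1(283.4) = 283.4
Total out = 514.3 mol; y_E = 283.4 / 514.3 = 0.551.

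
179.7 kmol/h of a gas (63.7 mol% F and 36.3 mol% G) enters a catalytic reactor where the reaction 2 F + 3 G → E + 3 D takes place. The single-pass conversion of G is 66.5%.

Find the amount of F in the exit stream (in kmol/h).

G reacted = 0.665 × 65.23 = 43.38 kmol/h; ν_G = −3, so ξ = 43.38/3 = 14.46 kmol/h.
Outlet amounts (n = n₀ + ν ξ):
  F: 114.5 − 2(14.46) = 85.55
  G: 65.23 − 3(14.46) = 21.85
  E: 0 + 1(14.46) = 14.46
  D: 0 + 3(14.46) = 43.38

85.5 kmol/h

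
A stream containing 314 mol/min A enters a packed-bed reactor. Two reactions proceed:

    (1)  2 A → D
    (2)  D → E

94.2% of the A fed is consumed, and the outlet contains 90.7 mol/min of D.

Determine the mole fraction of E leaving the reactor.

0.344

Conversion of A: A consumed = 2ξ₁ = 0.942 × 314 → ξ₁ = 147.9 mol/min.
D balance: n_D = 0 + 1ξ₁ − 1ξ₂ = 90.7 → ξ₂ = (1·147.9 − 90.7)/1 = 57.19 mol/min.
Outlet amounts (n = n₀ + Σ ν·ξ):
  A: 314 − 2(147.9) = 18.21
  D: 0 + 1(147.9) − 1(57.19) = 90.7
  E: 0 + 1(57.19) = 57.19
Total out = 166.1 mol/min; y_E = 57.19 / 166.1 = 0.3443.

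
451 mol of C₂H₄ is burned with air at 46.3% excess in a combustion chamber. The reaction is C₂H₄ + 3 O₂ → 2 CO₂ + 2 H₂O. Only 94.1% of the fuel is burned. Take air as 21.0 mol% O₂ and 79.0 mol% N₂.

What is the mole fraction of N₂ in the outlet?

Stoichiometric O₂ = 3 × 451 = 1353 mol; O₂ fed = 1353 × 1.463 = 1979 mol.
N₂ fed = 1979 × 79/21 = 7446 mol.
Fuel reacted = 0.941 × 451 → ξ = 424.4 mol.
Outlet (n = n₀ + ν ξ):
  C₂H₄: 451 − 1(424.4) = 26.61
  O₂: 1979 − 3(424.4) = 706.3
  N₂: 7446 (inert)
  CO₂: 0 + 2(424.4) = 848.8
  H₂O: 0 + 2(424.4) = 848.8
Total out = 9877 mol; y_N₂ = 7446 / 9877 = 0.7539.

0.754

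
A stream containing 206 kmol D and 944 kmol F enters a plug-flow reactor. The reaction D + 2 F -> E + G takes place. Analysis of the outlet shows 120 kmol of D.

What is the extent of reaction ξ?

ξ = 86 kmol

For D: n = n₀ − 1ξ → 120 = 206 − 1ξ, giving ξ = 86 kmol.
Outlet amounts (n = n₀ + ν ξ):
  D: 206 − 1(86) = 120
  F: 944 − 2(86) = 772
  E: 0 + 1(86) = 86
  G: 0 + 1(86) = 86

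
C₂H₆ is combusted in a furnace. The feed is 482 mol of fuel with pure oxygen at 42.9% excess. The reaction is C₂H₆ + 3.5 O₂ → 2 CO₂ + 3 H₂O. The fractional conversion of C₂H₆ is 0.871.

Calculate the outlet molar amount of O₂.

941 mol

Stoichiometric O₂ = 3.5 × 482 = 1687 mol; O₂ fed = 1687 × 1.429 = 2411 mol.
Fuel reacted = 0.871 × 482 → ξ = 419.8 mol.
Outlet (n = n₀ + ν ξ):
  C₂H₆: 482 − 1(419.8) = 62.18
  O₂: 2411 − 3.5(419.8) = 941.3
  CO₂: 0 + 2(419.8) = 839.6
  H₂O: 0 + 3(419.8) = 1259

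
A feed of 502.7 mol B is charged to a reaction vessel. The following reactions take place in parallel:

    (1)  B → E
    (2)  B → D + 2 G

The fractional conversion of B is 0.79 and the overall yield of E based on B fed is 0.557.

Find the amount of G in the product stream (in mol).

234 mol

Yield of E: 1ξ₁ / 502.7 = 0.557 → ξ₁ = 280 mol.
Conversion of B: 1ξ₁ + 1ξ₂ = 0.79 × 502.7 = 397.1 → ξ₂ = 117.1 mol.
Outlet amounts (n = n₀ + Σ ν·ξ):
  B: 502.7 − 1(280) − 1(117.1) = 105.6
  E: 0 + 1(280) = 280
  D: 0 + 1(117.1) = 117.1
  G: 0 + 2(117.1) = 234.3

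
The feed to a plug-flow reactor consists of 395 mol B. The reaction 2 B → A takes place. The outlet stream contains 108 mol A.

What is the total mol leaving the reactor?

287 mol

For A: n = n₀ + 1ξ → 108 = 0 + 1ξ, giving ξ = 108 mol.
Outlet amounts (n = n₀ + ν ξ):
  B: 395 − 2(108) = 179
  A: 0 + 1(108) = 108
Total out = 179 + 108 = 287 mol.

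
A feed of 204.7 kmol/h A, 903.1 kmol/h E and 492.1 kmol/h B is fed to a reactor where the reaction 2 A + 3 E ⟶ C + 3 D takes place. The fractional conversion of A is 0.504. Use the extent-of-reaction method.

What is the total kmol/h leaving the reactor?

A reacted = 0.504 × 204.7 = 103.2 kmol/h; ν_A = −2, so ξ = 103.2/2 = 51.58 kmol/h.
Outlet amounts (n = n₀ + ν ξ):
  A: 204.7 − 2(51.58) = 101.5
  E: 903.1 − 3(51.58) = 748.3
  C: 0 + 1(51.58) = 51.58
  D: 0 + 3(51.58) = 154.8
  B: 492.1 (inert)
Total out = 101.5 + 748.3 + 51.58 + 154.8 + 492.1 = 1548 kmol/h.

1550 kmol/h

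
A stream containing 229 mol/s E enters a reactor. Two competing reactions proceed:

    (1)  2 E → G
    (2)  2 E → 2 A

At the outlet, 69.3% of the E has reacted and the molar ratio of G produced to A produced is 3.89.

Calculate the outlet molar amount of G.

70.3 mol/s

Conversion of E: E consumed = 0.693 × 229 = 158.7 mol/s = 2ξ₁ + 2ξ₂.
Selectivity: 1ξ₁ / (2ξ₂) = 3.89 → ξ₁ = 7.78 ξ₂.
Substitute: (2·7.78 + 2) ξ₂ = 158.7 → ξ₂ = 9.037 mol/s, ξ₁ = 70.31 mol/s.
Outlet amounts (n = n₀ + Σ ν·ξ):
  E: 229 − 2(70.31) − 2(9.037) = 70.3
  G: 0 + 1(70.31) = 70.31
  A: 0 + 2(9.037) = 18.07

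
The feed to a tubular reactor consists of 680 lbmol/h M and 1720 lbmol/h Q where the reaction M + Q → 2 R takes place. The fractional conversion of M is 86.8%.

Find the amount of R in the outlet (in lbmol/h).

M reacted = 0.868 × 680 = 590.2 lbmol/h; ν_M = −1, so ξ = 590.2/1 = 590.2 lbmol/h.
Outlet amounts (n = n₀ + ν ξ):
  M: 680 − 1(590.2) = 89.76
  Q: 1720 − 1(590.2) = 1130
  R: 0 + 2(590.2) = 1180

1180 lbmol/h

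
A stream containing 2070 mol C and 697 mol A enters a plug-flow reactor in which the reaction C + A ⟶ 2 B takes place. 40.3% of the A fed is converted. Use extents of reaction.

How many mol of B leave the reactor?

562 mol

A reacted = 0.403 × 697 = 280.9 mol; ν_A = −1, so ξ = 280.9/1 = 280.9 mol.
Outlet amounts (n = n₀ + ν ξ):
  C: 2070 − 1(280.9) = 1789
  A: 697 − 1(280.9) = 416.1
  B: 0 + 2(280.9) = 561.8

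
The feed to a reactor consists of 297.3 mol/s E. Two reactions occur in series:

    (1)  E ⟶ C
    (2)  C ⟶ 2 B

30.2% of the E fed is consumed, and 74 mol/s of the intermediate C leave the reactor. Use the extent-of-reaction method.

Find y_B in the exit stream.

0.101

Conversion of E: E consumed = 1ξ₁ = 0.302 × 297.3 → ξ₁ = 89.78 mol/s.
C balance: n_C = 0 + 1ξ₁ − 1ξ₂ = 74 → ξ₂ = (1·89.78 − 74)/1 = 15.78 mol/s.
Outlet amounts (n = n₀ + Σ ν·ξ):
  E: 297.3 − 1(89.78) = 207.5
  C: 0 + 1(89.78) − 1(15.78) = 74
  B: 0 + 2(15.78) = 31.57
Total out = 313.1 mol/s; y_B = 31.57 / 313.1 = 0.1008.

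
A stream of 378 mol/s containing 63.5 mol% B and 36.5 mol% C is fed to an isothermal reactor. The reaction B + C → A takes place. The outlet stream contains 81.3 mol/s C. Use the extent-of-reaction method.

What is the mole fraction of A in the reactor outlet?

0.176

For C: n = n₀ − 1ξ → 81.3 = 138 − 1ξ, giving ξ = 56.67 mol/s.
Outlet amounts (n = n₀ + ν ξ):
  B: 240 − 1(56.67) = 183.4
  C: 138 − 1(56.67) = 81.3
  A: 0 + 1(56.67) = 56.67
Total out = 321.3 mol/s; y_A = 56.67 / 321.3 = 0.1764.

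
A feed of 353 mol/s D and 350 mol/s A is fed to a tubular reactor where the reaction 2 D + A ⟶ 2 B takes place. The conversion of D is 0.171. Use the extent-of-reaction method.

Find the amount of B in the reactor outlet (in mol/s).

D reacted = 0.171 × 353 = 60.36 mol/s; ν_D = −2, so ξ = 60.36/2 = 30.18 mol/s.
Outlet amounts (n = n₀ + ν ξ):
  D: 353 − 2(30.18) = 292.6
  A: 350 − 1(30.18) = 319.8
  B: 0 + 2(30.18) = 60.36

60.4 mol/s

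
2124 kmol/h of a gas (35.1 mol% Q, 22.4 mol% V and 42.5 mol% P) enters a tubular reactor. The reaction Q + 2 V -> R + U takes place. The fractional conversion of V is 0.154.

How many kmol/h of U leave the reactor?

V reacted = 0.154 × 475.8 = 73.27 kmol/h; ν_V = −2, so ξ = 73.27/2 = 36.63 kmol/h.
Outlet amounts (n = n₀ + ν ξ):
  Q: 745.5 − 1(36.63) = 708.9
  V: 475.8 − 2(36.63) = 402.5
  R: 0 + 1(36.63) = 36.63
  U: 0 + 1(36.63) = 36.63
  P: 902.7 (inert)

36.6 kmol/h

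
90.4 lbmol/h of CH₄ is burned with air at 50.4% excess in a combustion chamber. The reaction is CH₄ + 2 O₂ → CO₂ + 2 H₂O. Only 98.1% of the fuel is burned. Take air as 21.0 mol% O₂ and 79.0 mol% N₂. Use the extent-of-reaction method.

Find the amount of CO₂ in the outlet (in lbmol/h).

88.7 lbmol/h

Stoichiometric O₂ = 2 × 90.4 = 180.8 lbmol/h; O₂ fed = 180.8 × 1.504 = 271.9 lbmol/h.
N₂ fed = 271.9 × 79/21 = 1023 lbmol/h.
Fuel reacted = 0.981 × 90.4 → ξ = 88.68 lbmol/h.
Outlet (n = n₀ + ν ξ):
  CH₄: 90.4 − 1(88.68) = 1.718
  O₂: 271.9 − 2(88.68) = 94.56
  N₂: 1023 (inert)
  CO₂: 0 + 1(88.68) = 88.68
  H₂O: 0 + 2(88.68) = 177.4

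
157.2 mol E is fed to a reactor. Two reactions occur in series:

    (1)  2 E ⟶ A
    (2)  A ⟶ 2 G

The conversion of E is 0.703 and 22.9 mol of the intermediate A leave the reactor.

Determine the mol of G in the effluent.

64.7 mol

Conversion of E: E consumed = 2ξ₁ = 0.703 × 157.2 → ξ₁ = 55.26 mol.
A balance: n_A = 0 + 1ξ₁ − 1ξ₂ = 22.9 → ξ₂ = (1·55.26 − 22.9)/1 = 32.36 mol.
Outlet amounts (n = n₀ + Σ ν·ξ):
  E: 157.2 − 2(55.26) = 46.69
  A: 0 + 1(55.26) − 1(32.36) = 22.9
  G: 0 + 2(32.36) = 64.71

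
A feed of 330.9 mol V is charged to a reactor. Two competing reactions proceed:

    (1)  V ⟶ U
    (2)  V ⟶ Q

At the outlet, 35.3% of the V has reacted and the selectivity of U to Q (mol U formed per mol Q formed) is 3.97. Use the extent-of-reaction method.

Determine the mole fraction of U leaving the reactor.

0.282

Conversion of V: V consumed = 0.353 × 330.9 = 116.8 mol = 1ξ₁ + 1ξ₂.
Selectivity: 1ξ₁ / (1ξ₂) = 3.97 → ξ₁ = 3.97 ξ₂.
Substitute: (1·3.97 + 1) ξ₂ = 116.8 → ξ₂ = 23.5 mol, ξ₁ = 93.31 mol.
Outlet amounts (n = n₀ + Σ ν·ξ):
  V: 330.9 − 1(93.31) − 1(23.5) = 214.1
  U: 0 + 1(93.31) = 93.31
  Q: 0 + 1(23.5) = 23.5
Total out = 330.9 mol; y_U = 93.31 / 330.9 = 0.282.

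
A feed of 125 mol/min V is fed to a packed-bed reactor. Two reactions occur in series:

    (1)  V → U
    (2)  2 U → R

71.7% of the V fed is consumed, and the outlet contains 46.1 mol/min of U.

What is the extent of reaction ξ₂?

ξ₂ = 21.8 mol/min

Conversion of V: V consumed = 1ξ₁ = 0.717 × 125 → ξ₁ = 89.62 mol/min.
U balance: n_U = 0 + 1ξ₁ − 2ξ₂ = 46.1 → ξ₂ = (1·89.62 − 46.1)/2 = 21.76 mol/min.
Outlet amounts (n = n₀ + Σ ν·ξ):
  V: 125 − 1(89.62) = 35.38
  U: 0 + 1(89.62) − 2(21.76) = 46.1
  R: 0 + 1(21.76) = 21.76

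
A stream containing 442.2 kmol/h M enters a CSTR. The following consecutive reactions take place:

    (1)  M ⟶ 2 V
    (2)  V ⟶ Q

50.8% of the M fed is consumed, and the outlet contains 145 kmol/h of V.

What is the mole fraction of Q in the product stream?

Conversion of M: M consumed = 1ξ₁ = 0.508 × 442.2 → ξ₁ = 224.6 kmol/h.
V balance: n_V = 0 + 2ξ₁ − 1ξ₂ = 145 → ξ₂ = (2·224.6 − 145)/1 = 304.3 kmol/h.
Outlet amounts (n = n₀ + Σ ν·ξ):
  M: 442.2 − 1(224.6) = 217.6
  V: 0 + 2(224.6) − 1(304.3) = 145
  Q: 0 + 1(304.3) = 304.3
Total out = 666.8 kmol/h; y_Q = 304.3 / 666.8 = 0.4563.

0.456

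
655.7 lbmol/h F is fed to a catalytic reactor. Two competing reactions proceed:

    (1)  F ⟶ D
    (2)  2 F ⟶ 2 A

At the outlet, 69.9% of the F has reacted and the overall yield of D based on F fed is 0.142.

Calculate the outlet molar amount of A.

365 lbmol/h

Yield of D: 1ξ₁ / 655.7 = 0.142 → ξ₁ = 93.11 lbmol/h.
Conversion of F: 1ξ₁ + 2ξ₂ = 0.699 × 655.7 = 458.3 → ξ₂ = 182.6 lbmol/h.
Outlet amounts (n = n₀ + Σ ν·ξ):
  F: 655.7 − 1(93.11) − 2(182.6) = 197.4
  D: 0 + 1(93.11) = 93.11
  A: 0 + 2(182.6) = 365.2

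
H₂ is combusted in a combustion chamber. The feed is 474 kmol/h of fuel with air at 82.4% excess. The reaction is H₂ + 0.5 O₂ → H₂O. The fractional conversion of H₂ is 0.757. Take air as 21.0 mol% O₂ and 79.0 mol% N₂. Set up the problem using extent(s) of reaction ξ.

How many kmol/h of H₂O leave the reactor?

Stoichiometric O₂ = 0.5 × 474 = 237 kmol/h; O₂ fed = 237 × 1.824 = 432.3 kmol/h.
N₂ fed = 432.3 × 79/21 = 1626 kmol/h.
Fuel reacted = 0.757 × 474 → ξ = 358.8 kmol/h.
Outlet (n = n₀ + ν ξ):
  H₂: 474 − 1(358.8) = 115.2
  O₂: 432.3 − 0.5(358.8) = 252.9
  N₂: 1626 (inert)
  H₂O: 0 + 1(358.8) = 358.8

359 kmol/h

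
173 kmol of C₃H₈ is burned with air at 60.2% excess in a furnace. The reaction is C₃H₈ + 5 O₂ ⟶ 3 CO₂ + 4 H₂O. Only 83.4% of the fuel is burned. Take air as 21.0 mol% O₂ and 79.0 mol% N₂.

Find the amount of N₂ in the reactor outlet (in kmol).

5210 kmol

Stoichiometric O₂ = 5 × 173 = 865 kmol; O₂ fed = 865 × 1.602 = 1386 kmol.
N₂ fed = 1386 × 79/21 = 5213 kmol.
Fuel reacted = 0.834 × 173 → ξ = 144.3 kmol.
Outlet (n = n₀ + ν ξ):
  C₃H₈: 173 − 1(144.3) = 28.72
  O₂: 1386 − 5(144.3) = 664.3
  N₂: 5213 (inert)
  CO₂: 0 + 3(144.3) = 432.8
  H₂O: 0 + 4(144.3) = 577.1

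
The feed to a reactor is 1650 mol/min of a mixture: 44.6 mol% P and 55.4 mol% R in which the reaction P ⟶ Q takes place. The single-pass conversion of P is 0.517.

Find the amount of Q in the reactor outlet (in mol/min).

P reacted = 0.517 × 735.9 = 380.5 mol/min; ν_P = −1, so ξ = 380.5/1 = 380.5 mol/min.
Outlet amounts (n = n₀ + ν ξ):
  P: 735.9 − 1(380.5) = 355.4
  Q: 0 + 1(380.5) = 380.5
  R: 914.1 (inert)

380 mol/min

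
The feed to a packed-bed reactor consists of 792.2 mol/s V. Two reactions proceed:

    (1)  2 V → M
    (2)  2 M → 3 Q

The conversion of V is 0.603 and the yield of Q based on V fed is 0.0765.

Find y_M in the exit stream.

0.346

Conversion of V: V consumed = 2ξ₁ = 0.603 × 792.2 → ξ₁ = 238.8 mol/s.
Yield of Q: 3ξ₂ / 792.2 = 0.0765 → ξ₂ = 20.2 mol/s.
Outlet amounts (n = n₀ + Σ ν·ξ):
  V: 792.2 − 2(238.8) = 314.5
  M: 0 + 1(238.8) − 2(20.2) = 198.4
  Q: 0 + 3(20.2) = 60.6
Total out = 573.6 mol/s; y_M = 198.4 / 573.6 = 0.346.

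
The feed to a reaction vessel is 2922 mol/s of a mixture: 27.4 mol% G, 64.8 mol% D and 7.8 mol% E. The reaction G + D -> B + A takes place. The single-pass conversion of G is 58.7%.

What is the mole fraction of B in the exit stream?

G reacted = 0.587 × 800.6 = 470 mol/s; ν_G = −1, so ξ = 470/1 = 470 mol/s.
Outlet amounts (n = n₀ + ν ξ):
  G: 800.6 − 1(470) = 330.7
  D: 1893 − 1(470) = 1423
  B: 0 + 1(470) = 470
  A: 0 + 1(470) = 470
  E: 227.9 (inert)
Total out = 2922 mol/s; y_B = 470 / 2922 = 0.1608.

0.161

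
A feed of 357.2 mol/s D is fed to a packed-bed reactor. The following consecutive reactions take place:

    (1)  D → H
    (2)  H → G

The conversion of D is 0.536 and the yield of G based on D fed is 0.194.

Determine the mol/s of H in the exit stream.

122 mol/s

Conversion of D: D consumed = 1ξ₁ = 0.536 × 357.2 → ξ₁ = 191.5 mol/s.
Yield of G: 1ξ₂ / 357.2 = 0.194 → ξ₂ = 69.3 mol/s.
Outlet amounts (n = n₀ + Σ ν·ξ):
  D: 357.2 − 1(191.5) = 165.7
  H: 0 + 1(191.5) − 1(69.3) = 122.2
  G: 0 + 1(69.3) = 69.3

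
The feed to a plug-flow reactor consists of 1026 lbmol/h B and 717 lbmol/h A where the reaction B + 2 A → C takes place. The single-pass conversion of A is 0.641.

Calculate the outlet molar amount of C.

A reacted = 0.641 × 717 = 459.6 lbmol/h; ν_A = −2, so ξ = 459.6/2 = 229.8 lbmol/h.
Outlet amounts (n = n₀ + ν ξ):
  B: 1026 − 1(229.8) = 796.2
  A: 717 − 2(229.8) = 257.4
  C: 0 + 1(229.8) = 229.8

230 lbmol/h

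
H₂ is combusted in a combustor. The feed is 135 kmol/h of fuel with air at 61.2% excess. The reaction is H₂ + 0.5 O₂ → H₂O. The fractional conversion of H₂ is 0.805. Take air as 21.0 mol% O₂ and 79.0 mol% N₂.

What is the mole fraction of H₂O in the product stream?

0.181

Stoichiometric O₂ = 0.5 × 135 = 67.5 kmol/h; O₂ fed = 67.5 × 1.612 = 108.8 kmol/h.
N₂ fed = 108.8 × 79/21 = 409.3 kmol/h.
Fuel reacted = 0.805 × 135 → ξ = 108.7 kmol/h.
Outlet (n = n₀ + ν ξ):
  H₂: 135 − 1(108.7) = 26.32
  O₂: 108.8 − 0.5(108.7) = 54.47
  N₂: 409.3 (inert)
  H₂O: 0 + 1(108.7) = 108.7
Total out = 598.8 kmol/h; y_H₂O = 108.7 / 598.8 = 0.1815.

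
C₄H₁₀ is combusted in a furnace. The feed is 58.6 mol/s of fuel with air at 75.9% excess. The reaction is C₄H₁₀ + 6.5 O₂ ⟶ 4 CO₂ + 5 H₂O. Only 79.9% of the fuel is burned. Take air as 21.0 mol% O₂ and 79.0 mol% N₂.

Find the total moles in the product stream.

3320 mol/s

Stoichiometric O₂ = 6.5 × 58.6 = 380.9 mol/s; O₂ fed = 380.9 × 1.759 = 670 mol/s.
N₂ fed = 670 × 79/21 = 2520 mol/s.
Fuel reacted = 0.799 × 58.6 → ξ = 46.82 mol/s.
Outlet (n = n₀ + ν ξ):
  C₄H₁₀: 58.6 − 1(46.82) = 11.78
  O₂: 670 − 6.5(46.82) = 365.7
  N₂: 2520 (inert)
  CO₂: 0 + 4(46.82) = 187.3
  H₂O: 0 + 5(46.82) = 234.1
Total out = 11.78 + 365.7 + 2520 + 187.3 + 234.1 = 3319 mol/s.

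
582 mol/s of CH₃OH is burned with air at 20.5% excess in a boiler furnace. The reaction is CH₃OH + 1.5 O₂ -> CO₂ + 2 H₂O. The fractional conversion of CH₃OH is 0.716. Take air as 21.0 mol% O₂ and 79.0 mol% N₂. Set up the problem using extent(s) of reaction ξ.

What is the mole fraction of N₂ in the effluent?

0.682

Stoichiometric O₂ = 1.5 × 582 = 873 mol/s; O₂ fed = 873 × 1.205 = 1052 mol/s.
N₂ fed = 1052 × 79/21 = 3957 mol/s.
Fuel reacted = 0.716 × 582 → ξ = 416.7 mol/s.
Outlet (n = n₀ + ν ξ):
  CH₃OH: 582 − 1(416.7) = 165.3
  O₂: 1052 − 1.5(416.7) = 426.9
  N₂: 3957 (inert)
  CO₂: 0 + 1(416.7) = 416.7
  H₂O: 0 + 2(416.7) = 833.4
Total out = 5800 mol/s; y_N₂ = 3957 / 5800 = 0.6823.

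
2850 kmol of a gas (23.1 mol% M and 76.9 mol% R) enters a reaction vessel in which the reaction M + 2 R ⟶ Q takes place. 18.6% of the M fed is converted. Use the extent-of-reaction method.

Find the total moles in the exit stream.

2610 kmol

M reacted = 0.186 × 658.4 = 122.5 kmol; ν_M = −1, so ξ = 122.5/1 = 122.5 kmol.
Outlet amounts (n = n₀ + ν ξ):
  M: 658.4 − 1(122.5) = 535.9
  R: 2192 − 2(122.5) = 1947
  Q: 0 + 1(122.5) = 122.5
Total out = 535.9 + 1947 + 122.5 = 2605 kmol.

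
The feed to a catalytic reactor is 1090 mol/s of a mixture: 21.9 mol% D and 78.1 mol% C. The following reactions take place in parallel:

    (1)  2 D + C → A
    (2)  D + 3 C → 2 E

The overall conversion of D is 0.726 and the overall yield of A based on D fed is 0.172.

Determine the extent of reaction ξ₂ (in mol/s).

ξ₂ = 91.2 mol/s

Yield of A: 1ξ₁ / 238.7 = 0.172 → ξ₁ = 41.06 mol/s.
Conversion of D: 2ξ₁ + 1ξ₂ = 0.726 × 238.7 = 173.3 → ξ₂ = 91.19 mol/s.
Outlet amounts (n = n₀ + Σ ν·ξ):
  D: 238.7 − 2(41.06) − 1(91.19) = 65.41
  C: 851.3 − 1(41.06) − 3(91.19) = 536.7
  A: 0 + 1(41.06) = 41.06
  E: 0 + 2(91.19) = 182.4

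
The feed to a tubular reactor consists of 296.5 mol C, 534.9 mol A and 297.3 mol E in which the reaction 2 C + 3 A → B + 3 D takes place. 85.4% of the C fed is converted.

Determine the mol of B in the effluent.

127 mol

C reacted = 0.854 × 296.5 = 253.2 mol; ν_C = −2, so ξ = 253.2/2 = 126.6 mol.
Outlet amounts (n = n₀ + ν ξ):
  C: 296.5 − 2(126.6) = 43.29
  A: 534.9 − 3(126.6) = 155.1
  B: 0 + 1(126.6) = 126.6
  D: 0 + 3(126.6) = 379.8
  E: 297.3 (inert)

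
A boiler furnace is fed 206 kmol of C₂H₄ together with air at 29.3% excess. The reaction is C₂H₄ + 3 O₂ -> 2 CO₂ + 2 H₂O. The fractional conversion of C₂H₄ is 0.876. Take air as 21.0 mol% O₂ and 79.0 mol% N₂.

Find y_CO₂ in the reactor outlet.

Stoichiometric O₂ = 3 × 206 = 618 kmol; O₂ fed = 618 × 1.293 = 799.1 kmol.
N₂ fed = 799.1 × 79/21 = 3006 kmol.
Fuel reacted = 0.876 × 206 → ξ = 180.5 kmol.
Outlet (n = n₀ + ν ξ):
  C₂H₄: 206 − 1(180.5) = 25.54
  O₂: 799.1 − 3(180.5) = 257.7
  N₂: 3006 (inert)
  CO₂: 0 + 2(180.5) = 360.9
  H₂O: 0 + 2(180.5) = 360.9
Total out = 4011 kmol; y_CO₂ = 360.9 / 4011 = 0.08998.

0.09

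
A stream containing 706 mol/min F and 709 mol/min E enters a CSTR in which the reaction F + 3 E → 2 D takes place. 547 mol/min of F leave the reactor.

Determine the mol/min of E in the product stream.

232 mol/min

For F: n = n₀ − 1ξ → 547 = 706 − 1ξ, giving ξ = 159 mol/min.
Outlet amounts (n = n₀ + ν ξ):
  F: 706 − 1(159) = 547
  E: 709 − 3(159) = 232
  D: 0 + 2(159) = 318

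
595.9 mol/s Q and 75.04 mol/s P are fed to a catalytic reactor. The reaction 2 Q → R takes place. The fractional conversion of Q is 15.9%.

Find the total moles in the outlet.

624 mol/s

Q reacted = 0.159 × 595.9 = 94.75 mol/s; ν_Q = −2, so ξ = 94.75/2 = 47.37 mol/s.
Outlet amounts (n = n₀ + ν ξ):
  Q: 595.9 − 2(47.37) = 501.2
  R: 0 + 1(47.37) = 47.37
  P: 75.04 (inert)
Total out = 501.2 + 47.37 + 75.04 = 623.6 mol/s.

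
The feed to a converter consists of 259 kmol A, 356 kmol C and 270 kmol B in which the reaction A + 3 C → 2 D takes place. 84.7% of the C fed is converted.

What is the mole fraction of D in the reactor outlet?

C reacted = 0.847 × 356 = 301.5 kmol; ν_C = −3, so ξ = 301.5/3 = 100.5 kmol.
Outlet amounts (n = n₀ + ν ξ):
  A: 259 − 1(100.5) = 158.5
  C: 356 − 3(100.5) = 54.47
  D: 0 + 2(100.5) = 201
  B: 270 (inert)
Total out = 684 kmol; y_D = 201 / 684 = 0.2939.

0.294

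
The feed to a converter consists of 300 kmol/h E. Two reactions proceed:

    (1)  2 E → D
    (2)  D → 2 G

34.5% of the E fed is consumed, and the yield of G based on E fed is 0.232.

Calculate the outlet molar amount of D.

Conversion of E: E consumed = 2ξ₁ = 0.345 × 300 → ξ₁ = 51.75 kmol/h.
Yield of G: 2ξ₂ / 300 = 0.232 → ξ₂ = 34.8 kmol/h.
Outlet amounts (n = n₀ + Σ ν·ξ):
  E: 300 − 2(51.75) = 196.5
  D: 0 + 1(51.75) − 1(34.8) = 16.95
  G: 0 + 2(34.8) = 69.6

16.9 kmol/h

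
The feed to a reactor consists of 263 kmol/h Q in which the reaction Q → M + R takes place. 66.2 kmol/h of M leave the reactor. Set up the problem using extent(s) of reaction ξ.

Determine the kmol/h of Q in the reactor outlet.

For M: n = n₀ + 1ξ → 66.2 = 0 + 1ξ, giving ξ = 66.2 kmol/h.
Outlet amounts (n = n₀ + ν ξ):
  Q: 263 − 1(66.2) = 196.8
  M: 0 + 1(66.2) = 66.2
  R: 0 + 1(66.2) = 66.2

197 kmol/h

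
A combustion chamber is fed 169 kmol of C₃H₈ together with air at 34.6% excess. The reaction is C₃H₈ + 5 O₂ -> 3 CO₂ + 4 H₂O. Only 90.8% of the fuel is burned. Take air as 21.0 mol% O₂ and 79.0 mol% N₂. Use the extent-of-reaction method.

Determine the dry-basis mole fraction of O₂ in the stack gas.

Stoichiometric O₂ = 5 × 169 = 845 kmol; O₂ fed = 845 × 1.346 = 1137 kmol.
N₂ fed = 1137 × 79/21 = 4279 kmol.
Fuel reacted = 0.908 × 169 → ξ = 153.5 kmol.
Outlet (n = n₀ + ν ξ):
  C₃H₈: 169 − 1(153.5) = 15.55
  O₂: 1137 − 5(153.5) = 370.1
  N₂: 4279 (inert)
  CO₂: 0 + 3(153.5) = 460.4
  H₂O: 0 + 4(153.5) = 613.8
Dry total = 5125 kmol; y_O₂ (dry) = 370.1 / 5125 = 0.07222.

0.0722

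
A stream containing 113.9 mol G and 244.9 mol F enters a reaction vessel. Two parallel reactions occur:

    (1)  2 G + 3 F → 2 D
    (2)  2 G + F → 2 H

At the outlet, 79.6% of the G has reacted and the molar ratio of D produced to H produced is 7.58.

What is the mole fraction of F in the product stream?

Conversion of G: G consumed = 0.796 × 113.9 = 90.66 mol = 2ξ₁ + 2ξ₂.
Selectivity: 2ξ₁ / (2ξ₂) = 7.58 → ξ₁ = 7.58 ξ₂.
Substitute: (2·7.58 + 2) ξ₂ = 90.66 → ξ₂ = 5.283 mol, ξ₁ = 40.05 mol.
Outlet amounts (n = n₀ + Σ ν·ξ):
  G: 113.9 − 2(40.05) − 2(5.283) = 23.24
  F: 244.9 − 3(40.05) − 1(5.283) = 119.5
  D: 0 + 2(40.05) = 80.1
  H: 0 + 2(5.283) = 10.57
Total out = 233.4 mol; y_F = 119.5 / 233.4 = 0.5119.

0.512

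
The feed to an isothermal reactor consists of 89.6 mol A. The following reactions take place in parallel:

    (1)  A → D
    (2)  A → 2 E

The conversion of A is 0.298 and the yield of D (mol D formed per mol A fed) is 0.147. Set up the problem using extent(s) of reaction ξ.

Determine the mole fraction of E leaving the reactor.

0.262

Yield of D: 1ξ₁ / 89.6 = 0.147 → ξ₁ = 13.17 mol.
Conversion of A: 1ξ₁ + 1ξ₂ = 0.298 × 89.6 = 26.7 → ξ₂ = 13.53 mol.
Outlet amounts (n = n₀ + Σ ν·ξ):
  A: 89.6 − 1(13.17) − 1(13.53) = 62.9
  D: 0 + 1(13.17) = 13.17
  E: 0 + 2(13.53) = 27.06
Total out = 103.1 mol; y_E = 27.06 / 103.1 = 0.2624.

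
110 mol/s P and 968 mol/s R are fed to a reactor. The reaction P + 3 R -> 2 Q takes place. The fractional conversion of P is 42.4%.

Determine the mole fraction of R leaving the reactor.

P reacted = 0.424 × 110 = 46.64 mol/s; ν_P = −1, so ξ = 46.64/1 = 46.64 mol/s.
Outlet amounts (n = n₀ + ν ξ):
  P: 110 − 1(46.64) = 63.36
  R: 968 − 3(46.64) = 828.1
  Q: 0 + 2(46.64) = 93.28
Total out = 984.7 mol/s; y_R = 828.1 / 984.7 = 0.8409.

0.841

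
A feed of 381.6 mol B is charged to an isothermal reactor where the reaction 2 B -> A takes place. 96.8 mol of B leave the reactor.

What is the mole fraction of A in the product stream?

0.595

For B: n = n₀ − 2ξ → 96.8 = 381.6 − 2ξ, giving ξ = 142.4 mol.
Outlet amounts (n = n₀ + ν ξ):
  B: 381.6 − 2(142.4) = 96.8
  A: 0 + 1(142.4) = 142.4
Total out = 239.2 mol; y_A = 142.4 / 239.2 = 0.5953.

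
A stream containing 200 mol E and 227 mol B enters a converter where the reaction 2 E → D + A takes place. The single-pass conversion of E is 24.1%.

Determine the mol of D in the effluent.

E reacted = 0.241 × 200 = 48.2 mol; ν_E = −2, so ξ = 48.2/2 = 24.1 mol.
Outlet amounts (n = n₀ + ν ξ):
  E: 200 − 2(24.1) = 151.8
  D: 0 + 1(24.1) = 24.1
  A: 0 + 1(24.1) = 24.1
  B: 227 (inert)

24.1 mol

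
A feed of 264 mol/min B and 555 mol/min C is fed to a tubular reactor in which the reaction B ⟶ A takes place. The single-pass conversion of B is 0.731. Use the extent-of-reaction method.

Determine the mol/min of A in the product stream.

193 mol/min

B reacted = 0.731 × 264 = 193 mol/min; ν_B = −1, so ξ = 193/1 = 193 mol/min.
Outlet amounts (n = n₀ + ν ξ):
  B: 264 − 1(193) = 71.02
  A: 0 + 1(193) = 193
  C: 555 (inert)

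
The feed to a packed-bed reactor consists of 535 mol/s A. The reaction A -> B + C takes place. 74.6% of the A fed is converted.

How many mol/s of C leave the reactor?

399 mol/s

A reacted = 0.746 × 535 = 399.1 mol/s; ν_A = −1, so ξ = 399.1/1 = 399.1 mol/s.
Outlet amounts (n = n₀ + ν ξ):
  A: 535 − 1(399.1) = 135.9
  B: 0 + 1(399.1) = 399.1
  C: 0 + 1(399.1) = 399.1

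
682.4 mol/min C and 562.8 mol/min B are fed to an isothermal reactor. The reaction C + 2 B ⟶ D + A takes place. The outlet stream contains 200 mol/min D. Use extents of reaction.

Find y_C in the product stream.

0.462

For D: n = n₀ + 1ξ → 200 = 0 + 1ξ, giving ξ = 200 mol/min.
Outlet amounts (n = n₀ + ν ξ):
  C: 682.4 − 1(200) = 482.4
  B: 562.8 − 2(200) = 162.8
  D: 0 + 1(200) = 200
  A: 0 + 1(200) = 200
Total out = 1045 mol/min; y_C = 482.4 / 1045 = 0.4615.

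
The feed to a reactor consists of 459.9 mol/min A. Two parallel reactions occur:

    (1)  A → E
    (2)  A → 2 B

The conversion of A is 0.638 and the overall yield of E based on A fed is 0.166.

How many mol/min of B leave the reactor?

434 mol/min

Yield of E: 1ξ₁ / 459.9 = 0.166 → ξ₁ = 76.34 mol/min.
Conversion of A: 1ξ₁ + 1ξ₂ = 0.638 × 459.9 = 293.4 → ξ₂ = 217.1 mol/min.
Outlet amounts (n = n₀ + Σ ν·ξ):
  A: 459.9 − 1(76.34) − 1(217.1) = 166.5
  E: 0 + 1(76.34) = 76.34
  B: 0 + 2(217.1) = 434.1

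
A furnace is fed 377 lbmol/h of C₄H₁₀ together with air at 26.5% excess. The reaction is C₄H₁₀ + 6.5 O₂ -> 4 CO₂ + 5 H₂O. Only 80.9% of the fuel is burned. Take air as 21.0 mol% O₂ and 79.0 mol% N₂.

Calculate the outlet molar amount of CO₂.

Stoichiometric O₂ = 6.5 × 377 = 2450 lbmol/h; O₂ fed = 2450 × 1.265 = 3100 lbmol/h.
N₂ fed = 3100 × 79/21 = 11660 lbmol/h.
Fuel reacted = 0.809 × 377 → ξ = 305 lbmol/h.
Outlet (n = n₀ + ν ξ):
  C₄H₁₀: 377 − 1(305) = 72.01
  O₂: 3100 − 6.5(305) = 1117
  N₂: 11660 (inert)
  CO₂: 0 + 4(305) = 1220
  H₂O: 0 + 5(305) = 1525

1220 lbmol/h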